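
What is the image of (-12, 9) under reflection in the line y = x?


Transformation: reflection
Original point: (-12, 9)
Rule for reflection over y = x: (x, y) -> (y, x)
Apply: (-12, 9) -> (9, -12)
(9, -12)


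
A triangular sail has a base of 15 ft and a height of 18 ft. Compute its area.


Shape: triangle
Base b = 15 ft, Height h = 18 ft
Formula: A = (1/2) * b * h
A = 0.5 * 15 * 18
A = 0.5 * 270
A = 135
135 ft^2


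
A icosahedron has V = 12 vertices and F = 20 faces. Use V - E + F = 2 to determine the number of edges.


Polyhedron: icosahedron
Euler's formula for convex polyhedra: V - E + F = 2
Given: V = 12 vertices and F = 20 faces
Solve for E:
E = V + F - 2 = 12 + 20 - 2 = 30
30 edges


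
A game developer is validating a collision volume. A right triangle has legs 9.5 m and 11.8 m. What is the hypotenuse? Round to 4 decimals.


Shape: right triangle
Legs a = 9.5 m, b = 11.8 m
Formula: c = sqrt(a^2 + b^2)
a^2 = 90.25, b^2 = 139.24
a^2 + b^2 = 229.49
c = sqrt(229.49)
c = 15.1489
15.1489 m


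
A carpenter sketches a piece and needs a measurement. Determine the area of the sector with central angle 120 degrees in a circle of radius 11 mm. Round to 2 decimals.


Shape: circular sector
Radius r = 11 mm, Angle = 120 degrees
Formula: A = (angle/360) * pi * r^2
r^2 = 121
Fraction of circle = 120/360
A = (120/360) * pi * 121
A = 40.333333 * pi
A = 126.71
126.71 mm^2


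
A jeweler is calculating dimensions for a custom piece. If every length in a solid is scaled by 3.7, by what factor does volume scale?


Linear scale factor k = 3.7
Rule: under a linear scaling by k, volumes scale by k^3.
k^3 = 3.7 * 3.7 * 3.7
k^3 = 13.69 * 3.7
k^3 = 50.653
Volume scales by a factor of 50.653.
50.653 (dimensionless)


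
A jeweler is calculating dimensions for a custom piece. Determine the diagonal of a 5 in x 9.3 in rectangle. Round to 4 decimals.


Shape: rectangle (diagonal via Pythagoras)
Sides: 5 in and 9.3 in
Formula: d = sqrt(l^2 + w^2)
l^2 = 25, w^2 = 86.49
l^2 + w^2 = 111.49
d = sqrt(111.49)
d = 10.5589
10.5589 in


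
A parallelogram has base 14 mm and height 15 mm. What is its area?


Shape: parallelogram
Base b = 14 mm, Height h = 15 mm
Formula: A = b * h
A = 14 * 15
A = 210
210 mm^2


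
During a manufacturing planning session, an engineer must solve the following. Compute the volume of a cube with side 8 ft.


Shape: cube
Side s = 8 ft
Formula: V = s^3
V = 8 * 8 * 8
V = 64 * 8
V = 512
512 ft^3


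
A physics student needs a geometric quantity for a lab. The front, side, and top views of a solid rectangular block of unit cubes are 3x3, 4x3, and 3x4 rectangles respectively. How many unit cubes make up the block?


Orthographic views of a solid rectangular block:
Front view 3 x 3 -> length = 3, height = 3
Side view 4 x 3 -> width = 4, height = 3 (consistent)
Top view 3 x 4 -> confirms length = 3, width = 4
The block is 3 x 4 x 3.
Total unit cubes = 3 * 4 * 3 = 36
36 unit cubes


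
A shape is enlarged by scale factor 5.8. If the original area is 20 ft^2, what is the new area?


Linear scale factor k = 5.8
Original area = 20 ft^2
Rule: under a linear scaling by k, areas scale by k^2.
k^2 = 5.8^2 = 33.64
New area = 20 * 33.64
New area = 672.8
672.8 ft^2


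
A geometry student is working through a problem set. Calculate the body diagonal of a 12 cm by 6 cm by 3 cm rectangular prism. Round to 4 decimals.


Shape: rectangular box (space diagonal)
l = 12 cm, w = 6 cm, h = 3 cm
Visualize: the diagonal of the base, then a right triangle with that diagonal and the height.
Formula: d = sqrt(l^2 + w^2 + h^2)
l^2 + w^2 + h^2 = 144 + 36 + 9 = 189
d = sqrt(189)
d = 13.7477
13.7477 cm


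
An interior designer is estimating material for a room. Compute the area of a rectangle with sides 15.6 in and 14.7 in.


Shape: rectangle
Length l = 15.6 in, Width w = 14.7 in
Formula: A = l * w
A = 15.6 * 14.7
A = 229.32
229.32 in^2


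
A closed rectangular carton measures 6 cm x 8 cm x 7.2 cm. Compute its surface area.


Shape: rectangular prism
l = 6 cm, w = 8 cm, h = 7.2 cm
Formula: SA = 2(lw + lh + wh)
lw = 48, lh = 43.2, wh = 57.6
lw + lh + wh = 148.8
SA = 2 * 148.8
SA = 297.6
297.6 cm^2


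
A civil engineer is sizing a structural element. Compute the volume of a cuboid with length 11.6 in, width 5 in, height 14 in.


Shape: rectangular prism
l = 11.6 in, w = 5 in, h = 14 in
Formula: V = l * w * h
V = 11.6 * 5 * 14
V = 58 * 14
V = 812
812 in^3


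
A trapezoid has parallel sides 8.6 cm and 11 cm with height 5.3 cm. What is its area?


Shape: trapezoid
Parallel sides a = 8.6 cm, b = 11 cm; Height h = 5.3 cm
Formula: A = (a + b) * h / 2
a + b = 8.6 + 11 = 19.6
A = 19.6 * 5.3 / 2
A = 103.88 / 2
A = 51.94
51.94 cm^2


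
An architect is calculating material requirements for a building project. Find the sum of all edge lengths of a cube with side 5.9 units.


Shape: cube
Side s = 5.9 units
A cube has 12 edges, all equal.
Formula: total edge length = 12 * s
Total = 12 * 5.9
Total = 70.8
70.8 units


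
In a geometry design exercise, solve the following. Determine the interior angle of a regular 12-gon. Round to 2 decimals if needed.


Shape: regular dodecagon (12 sides)
Formula: interior angle = (n - 2) * 180 / n
(n - 2) = 10
(n - 2) * 180 = 1800
angle = 1800 / 12
angle = 150
150 degrees


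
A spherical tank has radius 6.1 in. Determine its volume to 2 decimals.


Shape: sphere
Radius r = 6.1 in
Formula: V = (4/3) * pi * r^3
r^3 = 226.981
(4/3) * 226.981 = 302.641333
V = 302.641333 * pi
V = 950.78
950.78 in^3


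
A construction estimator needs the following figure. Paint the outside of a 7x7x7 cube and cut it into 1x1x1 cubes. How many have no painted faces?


Large cube: 7 x 7 x 7, cut into unit cubes.
n = 7, so n - 2 = 5
Unpainted cubes form the interior (n - 2)^3 block.
(n - 2)^3 = 5^3 = 125
125 unit cubes


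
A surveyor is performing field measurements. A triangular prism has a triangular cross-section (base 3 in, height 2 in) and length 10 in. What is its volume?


Shape: triangular prism
Triangle base = 3 in, triangle height = 2 in, prism length L = 10 in
Formula: V = (1/2 * b * h_tri) * L
Cross-section area = 0.5 * 3 * 2 = 3
V = 3 * 10
V = 30
30 in^3


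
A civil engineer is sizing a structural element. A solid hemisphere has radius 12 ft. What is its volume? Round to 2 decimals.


Shape: hemisphere (half of a sphere)
Radius r = 12 ft
Formula: V = (1/2) * (4/3) * pi * r^3 = (2/3) * pi * r^3
r^3 = 1728
(2/3) * 1728 = 1152
V = 1152 * pi
V = 3619.11
3619.11 ft^3


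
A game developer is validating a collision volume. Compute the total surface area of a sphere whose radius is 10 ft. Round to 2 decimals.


Shape: sphere
Radius r = 10 ft
Formula: SA = 4 * pi * r^2
r^2 = 100
SA = 4 * pi * 100
SA = 400 * pi
SA = 1256.64
1256.64 ft^2


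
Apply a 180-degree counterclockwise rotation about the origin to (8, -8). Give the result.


Transformation: rotation about the origin
Original point: (8, -8)
Rule for 180 deg: (x, y) -> (-x, -y)
Apply: (8, -8) -> (-8, 8)
(-8, 8)


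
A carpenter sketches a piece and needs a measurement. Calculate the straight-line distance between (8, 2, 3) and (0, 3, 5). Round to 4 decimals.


3D distance between two points
P1 = (8, 2, 3), P2 = (0, 3, 5)
Formula: d = sqrt((x2-x1)^2 + (y2-y1)^2 + (z2-z1)^2)
dx = 0 - 8 = -8
dy = 3 - 2 = 1
dz = 5 - 3 = 2
dx^2 + dy^2 + dz^2 = 64 + 1 + 4 = 69
d = sqrt(69)
d = 8.3066
8.3066 units


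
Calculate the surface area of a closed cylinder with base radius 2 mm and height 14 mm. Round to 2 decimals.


Shape: closed cylinder
Radius r = 2 mm, Height h = 14 mm
Formula: SA = 2*pi*r^2 + 2*pi*r*h = 2*pi*r*(r + h)
r + h = 16
2 * r * (r + h) = 2 * 2 * 16 = 64
SA = 64 * pi
SA = 201.06
201.06 mm^2


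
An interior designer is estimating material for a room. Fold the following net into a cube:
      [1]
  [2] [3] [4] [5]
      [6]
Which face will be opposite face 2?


Net: cross layout. Take square 3 as the base (bottom).
Fold the four squares in the horizontal row up around 3: 2 -> left, 4 -> right, 5 wraps to the top.
Fold 1 and 6 up from 3: 1 -> back, 6 -> front.
Opposite pairs are therefore: (1, 6), (2, 4), (3, 5).
Face 2 is opposite face 4.
face 4


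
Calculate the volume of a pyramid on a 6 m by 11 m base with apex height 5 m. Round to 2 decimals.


Shape: rectangular pyramid
Base: 6 m x 11 m, Height h = 5 m
Formula: V = (1/3) * base_area * h
base_area = 6 * 11 = 66
base_area * h = 66 * 5 = 330
V = 330 / 3
V = 110
110 m^3


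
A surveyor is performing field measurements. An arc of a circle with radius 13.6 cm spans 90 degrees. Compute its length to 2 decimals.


Shape: circular arc
Radius r = 13.6 cm, Angle = 90 degrees
Formula: L = (angle/360) * 2 * pi * r
2 * pi * r = 27.2 * pi
L = (90/360) * 27.2 * pi
L = 6.8 * pi
L = 21.36
21.36 cm


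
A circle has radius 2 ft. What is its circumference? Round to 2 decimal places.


Shape: circle
Radius r = 2 ft
Formula: C = 2 * pi * r
C = 2 * pi * 2
C = 4 * pi
C = 12.57
12.57 ft


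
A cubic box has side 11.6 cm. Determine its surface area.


Shape: cube
Side s = 11.6 cm
A cube has 6 square faces.
Formula: SA = 6 * s^2
s^2 = 134.56
SA = 6 * 134.56
SA = 807.36
807.36 cm^2


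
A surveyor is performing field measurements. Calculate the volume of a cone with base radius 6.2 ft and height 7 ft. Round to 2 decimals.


Shape: cone
Radius r = 6.2 ft, Height h = 7 ft
Formula: V = (1/3) * pi * r^2 * h
r^2 = 38.44
pi * r^2 * h = pi * 38.44 * 7 = 269.08 * pi
V = 269.08 * pi / 3
V = 281.78
281.78 ft^3


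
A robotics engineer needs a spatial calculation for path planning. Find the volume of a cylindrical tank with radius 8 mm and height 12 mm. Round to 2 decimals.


Shape: cylinder
Radius r = 8 mm, Height h = 12 mm
Formula: V = pi * r^2 * h
r^2 = 64
V = pi * 64 * 12
V = 768 * pi
V = 2412.74
2412.74 mm^3


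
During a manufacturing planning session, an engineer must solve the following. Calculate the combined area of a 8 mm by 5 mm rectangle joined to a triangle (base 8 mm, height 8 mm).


Composite shape: rectangle + triangle
Rectangle area = 8 * 5 = 40
Triangle area = 0.5 * 8 * 8 = 32
Total = 40 + 32
Total = 72
72 mm^2


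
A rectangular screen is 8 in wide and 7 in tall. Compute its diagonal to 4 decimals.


Shape: rectangle (diagonal via Pythagoras)
Sides: 8 in and 7 in
Formula: d = sqrt(l^2 + w^2)
l^2 = 64, w^2 = 49
l^2 + w^2 = 113
d = sqrt(113)
d = 10.6301
10.6301 in


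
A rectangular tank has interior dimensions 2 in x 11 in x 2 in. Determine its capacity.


Shape: rectangular prism
l = 2 in, w = 11 in, h = 2 in
Formula: V = l * w * h
V = 2 * 11 * 2
V = 22 * 2
V = 44
44 in^3


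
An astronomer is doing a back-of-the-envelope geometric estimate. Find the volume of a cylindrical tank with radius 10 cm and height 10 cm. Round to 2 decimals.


Shape: cylinder
Radius r = 10 cm, Height h = 10 cm
Formula: V = pi * r^2 * h
r^2 = 100
V = pi * 100 * 10
V = 1000 * pi
V = 3141.59
3141.59 cm^3


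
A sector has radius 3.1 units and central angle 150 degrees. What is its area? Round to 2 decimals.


Shape: circular sector
Radius r = 3.1 units, Angle = 150 degrees
Formula: A = (angle/360) * pi * r^2
r^2 = 9.61
Fraction of circle = 150/360
A = (150/360) * pi * 9.61
A = 4.004167 * pi
A = 12.58
12.58 units^2


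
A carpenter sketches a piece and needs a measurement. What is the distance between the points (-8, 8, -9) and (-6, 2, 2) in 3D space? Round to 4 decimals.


3D distance between two points
P1 = (-8, 8, -9), P2 = (-6, 2, 2)
Formula: d = sqrt((x2-x1)^2 + (y2-y1)^2 + (z2-z1)^2)
dx = -6 - -8 = 2
dy = 2 - 8 = -6
dz = 2 - -9 = 11
dx^2 + dy^2 + dz^2 = 4 + 36 + 121 = 161
d = sqrt(161)
d = 12.6886
12.6886 units


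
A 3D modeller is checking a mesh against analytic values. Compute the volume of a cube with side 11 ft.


Shape: cube
Side s = 11 ft
Formula: V = s^3
V = 11 * 11 * 11
V = 121 * 11
V = 1331
1331 ft^3


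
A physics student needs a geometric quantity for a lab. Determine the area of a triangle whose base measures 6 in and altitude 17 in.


Shape: triangle
Base b = 6 in, Height h = 17 in
Formula: A = (1/2) * b * h
A = 0.5 * 6 * 17
A = 0.5 * 102
A = 51
51 in^2


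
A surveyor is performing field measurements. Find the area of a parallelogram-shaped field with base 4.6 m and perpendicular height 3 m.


Shape: parallelogram
Base b = 4.6 m, Height h = 3 m
Formula: A = b * h
A = 4.6 * 3
A = 13.8
13.8 m^2


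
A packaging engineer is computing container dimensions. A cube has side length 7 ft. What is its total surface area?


Shape: cube
Side s = 7 ft
A cube has 6 square faces.
Formula: SA = 6 * s^2
s^2 = 49
SA = 6 * 49
SA = 294
294 ft^2


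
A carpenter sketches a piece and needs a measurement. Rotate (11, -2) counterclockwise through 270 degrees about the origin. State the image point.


Transformation: rotation about the origin
Original point: (11, -2)
Rule for 270 deg counterclockwise: (x, y) -> (y, -x)
Apply: (11, -2) -> (-2, -11)
(-2, -11)


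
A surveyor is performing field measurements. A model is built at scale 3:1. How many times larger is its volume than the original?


Linear scale factor k = 3
Rule: under a linear scaling by k, volumes scale by k^3.
k^3 = 3 * 3 * 3
k^3 = 9 * 3
k^3 = 27
Volume scales by a factor of 27.
27 (dimensionless)


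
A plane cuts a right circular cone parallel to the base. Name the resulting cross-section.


Solid: right circular cone
Cutting plane: parallel to the base
Visualize the intersection of the plane with the solid's surface.
The boundary of the cut region is a circle.
circle


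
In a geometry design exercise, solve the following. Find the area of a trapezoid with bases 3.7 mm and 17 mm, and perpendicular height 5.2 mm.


Shape: trapezoid
Parallel sides a = 3.7 mm, b = 17 mm; Height h = 5.2 mm
Formula: A = (a + b) * h / 2
a + b = 3.7 + 17 = 20.7
A = 20.7 * 5.2 / 2
A = 107.64 / 2
A = 53.82
53.82 mm^2


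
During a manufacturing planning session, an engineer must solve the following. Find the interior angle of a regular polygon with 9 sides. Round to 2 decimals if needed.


Shape: regular nonagon (9 sides)
Formula: interior angle = (n - 2) * 180 / n
(n - 2) = 7
(n - 2) * 180 = 1260
angle = 1260 / 9
angle = 140
140 degrees


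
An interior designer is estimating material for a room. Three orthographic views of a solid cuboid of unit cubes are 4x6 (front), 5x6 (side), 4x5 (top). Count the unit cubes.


Orthographic views of a solid rectangular block:
Front view 4 x 6 -> length = 4, height = 6
Side view 5 x 6 -> width = 5, height = 6 (consistent)
Top view 4 x 5 -> confirms length = 4, width = 5
The block is 4 x 5 x 6.
Total unit cubes = 4 * 5 * 6 = 120
120 unit cubes


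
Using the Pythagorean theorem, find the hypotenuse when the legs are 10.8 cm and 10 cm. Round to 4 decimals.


Shape: right triangle
Legs a = 10.8 cm, b = 10 cm
Formula: c = sqrt(a^2 + b^2)
a^2 = 116.64, b^2 = 100
a^2 + b^2 = 216.64
c = sqrt(216.64)
c = 14.7187
14.7187 cm


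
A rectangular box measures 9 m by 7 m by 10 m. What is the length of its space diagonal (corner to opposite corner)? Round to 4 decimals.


Shape: rectangular box (space diagonal)
l = 9 m, w = 7 m, h = 10 m
Visualize: the diagonal of the base, then a right triangle with that diagonal and the height.
Formula: d = sqrt(l^2 + w^2 + h^2)
l^2 + w^2 + h^2 = 81 + 49 + 100 = 230
d = sqrt(230)
d = 15.1658
15.1658 m


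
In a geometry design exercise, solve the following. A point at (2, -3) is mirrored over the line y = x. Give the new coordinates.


Transformation: reflection
Original point: (2, -3)
Rule for reflection over y = x: (x, y) -> (y, x)
Apply: (2, -3) -> (-3, 2)
(-3, 2)


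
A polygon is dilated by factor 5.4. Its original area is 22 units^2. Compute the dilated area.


Linear scale factor k = 5.4
Original area = 22 units^2
Rule: under a linear scaling by k, areas scale by k^2.
k^2 = 5.4^2 = 29.16
New area = 22 * 29.16
New area = 641.52
641.52 units^2


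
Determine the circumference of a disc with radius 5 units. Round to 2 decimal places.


Shape: circle
Radius r = 5 units
Formula: C = 2 * pi * r
C = 2 * pi * 5
C = 10 * pi
C = 31.42
31.42 units


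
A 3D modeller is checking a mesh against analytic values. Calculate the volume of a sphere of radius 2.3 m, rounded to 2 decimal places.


Shape: sphere
Radius r = 2.3 m
Formula: V = (4/3) * pi * r^3
r^3 = 12.167
(4/3) * 12.167 = 16.222667
V = 16.222667 * pi
V = 50.97
50.97 m^3


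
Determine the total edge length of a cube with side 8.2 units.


Shape: cube
Side s = 8.2 units
A cube has 12 edges, all equal.
Formula: total edge length = 12 * s
Total = 12 * 8.2
Total = 98.4
98.4 units


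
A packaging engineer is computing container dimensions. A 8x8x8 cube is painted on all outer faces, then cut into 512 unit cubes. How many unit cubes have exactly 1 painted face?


Large cube: 8 x 8 x 8, cut into unit cubes.
n = 8, so n - 2 = 6
Cubes with 1 painted face lie in the interior of each face.
A cube has 6 faces; each contributes (n - 2)^2 = 36 such cubes.
Count = 6 * 36 = 216
216 unit cubes


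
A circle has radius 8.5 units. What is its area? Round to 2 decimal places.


Shape: circle
Radius r = 8.5 units
Formula: A = pi * r^2
r^2 = 8.5^2 = 72.25
A = pi * 72.25
A = 226.98
226.98 units^2


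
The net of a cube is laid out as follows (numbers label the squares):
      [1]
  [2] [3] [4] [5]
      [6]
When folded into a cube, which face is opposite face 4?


Net: cross layout. Take square 3 as the base (bottom).
Fold the four squares in the horizontal row up around 3: 2 -> left, 4 -> right, 5 wraps to the top.
Fold 1 and 6 up from 3: 1 -> back, 6 -> front.
Opposite pairs are therefore: (1, 6), (2, 4), (3, 5).
Face 4 is opposite face 2.
face 2


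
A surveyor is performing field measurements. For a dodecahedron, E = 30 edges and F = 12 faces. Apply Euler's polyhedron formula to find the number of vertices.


Polyhedron: dodecahedron
Euler's formula for convex polyhedra: V - E + F = 2
Given: E = 30 edges and F = 12 faces
Solve for V:
V = 2 + E - F = 2 + 30 - 12 = 20
20 vertices


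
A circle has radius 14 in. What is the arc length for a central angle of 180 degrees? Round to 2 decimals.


Shape: circular arc
Radius r = 14 in, Angle = 180 degrees
Formula: L = (angle/360) * 2 * pi * r
2 * pi * r = 28 * pi
L = (180/360) * 28 * pi
L = 14 * pi
L = 43.98
43.98 in


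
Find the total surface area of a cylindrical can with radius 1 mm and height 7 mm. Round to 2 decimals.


Shape: closed cylinder
Radius r = 1 mm, Height h = 7 mm
Formula: SA = 2*pi*r^2 + 2*pi*r*h = 2*pi*r*(r + h)
r + h = 8
2 * r * (r + h) = 2 * 1 * 8 = 16
SA = 16 * pi
SA = 50.27
50.27 mm^2


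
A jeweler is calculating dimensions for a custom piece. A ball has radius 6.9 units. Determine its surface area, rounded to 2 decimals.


Shape: sphere
Radius r = 6.9 units
Formula: SA = 4 * pi * r^2
r^2 = 47.61
SA = 4 * pi * 47.61
SA = 190.44 * pi
SA = 598.28
598.28 units^2


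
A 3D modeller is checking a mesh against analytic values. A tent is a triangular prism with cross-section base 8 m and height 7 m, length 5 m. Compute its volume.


Shape: triangular prism
Triangle base = 8 m, triangle height = 7 m, prism length L = 5 m
Formula: V = (1/2 * b * h_tri) * L
Cross-section area = 0.5 * 8 * 7 = 28
V = 28 * 5
V = 140
140 m^3


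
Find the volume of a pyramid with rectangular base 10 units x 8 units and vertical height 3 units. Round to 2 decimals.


Shape: rectangular pyramid
Base: 10 units x 8 units, Height h = 3 units
Formula: V = (1/3) * base_area * h
base_area = 10 * 8 = 80
base_area * h = 80 * 3 = 240
V = 240 / 3
V = 80
80 units^3


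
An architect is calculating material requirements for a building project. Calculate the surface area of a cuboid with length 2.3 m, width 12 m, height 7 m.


Shape: rectangular prism
l = 2.3 m, w = 12 m, h = 7 m
Formula: SA = 2(lw + lh + wh)
lw = 27.6, lh = 16.1, wh = 84
lw + lh + wh = 127.7
SA = 2 * 127.7
SA = 255.4
255.4 m^2


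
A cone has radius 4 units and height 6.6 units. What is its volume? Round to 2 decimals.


Shape: cone
Radius r = 4 units, Height h = 6.6 units
Formula: V = (1/3) * pi * r^2 * h
r^2 = 16
pi * r^2 * h = pi * 16 * 6.6 = 105.6 * pi
V = 105.6 * pi / 3
V = 110.58
110.58 units^3


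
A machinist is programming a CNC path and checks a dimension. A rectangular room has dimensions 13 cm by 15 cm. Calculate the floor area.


Shape: rectangle
Length l = 13 cm, Width w = 15 cm
Formula: A = l * w
A = 13 * 15
A = 195
195 cm^2


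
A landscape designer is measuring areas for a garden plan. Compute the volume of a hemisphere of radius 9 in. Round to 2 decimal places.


Shape: hemisphere (half of a sphere)
Radius r = 9 in
Formula: V = (1/2) * (4/3) * pi * r^3 = (2/3) * pi * r^3
r^3 = 729
(2/3) * 729 = 486
V = 486 * pi
V = 1526.81
1526.81 in^3


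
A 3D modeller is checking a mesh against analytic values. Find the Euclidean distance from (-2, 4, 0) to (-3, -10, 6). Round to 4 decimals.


3D distance between two points
P1 = (-2, 4, 0), P2 = (-3, -10, 6)
Formula: d = sqrt((x2-x1)^2 + (y2-y1)^2 + (z2-z1)^2)
dx = -3 - -2 = -1
dy = -10 - 4 = -14
dz = 6 - 0 = 6
dx^2 + dy^2 + dz^2 = 1 + 196 + 36 = 233
d = sqrt(233)
d = 15.2643
15.2643 units


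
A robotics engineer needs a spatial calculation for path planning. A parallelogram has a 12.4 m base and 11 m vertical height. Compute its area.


Shape: parallelogram
Base b = 12.4 m, Height h = 11 m
Formula: A = b * h
A = 12.4 * 11
A = 136.4
136.4 m^2


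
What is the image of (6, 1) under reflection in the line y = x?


Transformation: reflection
Original point: (6, 1)
Rule for reflection over y = x: (x, y) -> (y, x)
Apply: (6, 1) -> (1, 6)
(1, 6)


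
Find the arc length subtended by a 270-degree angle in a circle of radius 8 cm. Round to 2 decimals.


Shape: circular arc
Radius r = 8 cm, Angle = 270 degrees
Formula: L = (angle/360) * 2 * pi * r
2 * pi * r = 16 * pi
L = (270/360) * 16 * pi
L = 12 * pi
L = 37.7
37.7 cm


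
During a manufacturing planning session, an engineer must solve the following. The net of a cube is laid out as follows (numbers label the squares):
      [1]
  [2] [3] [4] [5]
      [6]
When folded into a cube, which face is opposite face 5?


Net: cross layout. Take square 3 as the base (bottom).
Fold the four squares in the horizontal row up around 3: 2 -> left, 4 -> right, 5 wraps to the top.
Fold 1 and 6 up from 3: 1 -> back, 6 -> front.
Opposite pairs are therefore: (1, 6), (2, 4), (3, 5).
Face 5 is opposite face 3.
face 3


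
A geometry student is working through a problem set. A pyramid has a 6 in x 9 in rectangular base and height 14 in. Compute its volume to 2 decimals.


Shape: rectangular pyramid
Base: 6 in x 9 in, Height h = 14 in
Formula: V = (1/3) * base_area * h
base_area = 6 * 9 = 54
base_area * h = 54 * 14 = 756
V = 756 / 3
V = 252
252 in^3


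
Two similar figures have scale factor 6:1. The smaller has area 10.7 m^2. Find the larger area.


Linear scale factor k = 6
Original area = 10.7 m^2
Rule: under a linear scaling by k, areas scale by k^2.
k^2 = 6^2 = 36
New area = 10.7 * 36
New area = 385.2
385.2 m^2


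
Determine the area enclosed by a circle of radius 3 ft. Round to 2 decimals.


Shape: circle
Radius r = 3 ft
Formula: A = pi * r^2
r^2 = 3^2 = 9
A = pi * 9
A = 28.27
28.27 ft^2


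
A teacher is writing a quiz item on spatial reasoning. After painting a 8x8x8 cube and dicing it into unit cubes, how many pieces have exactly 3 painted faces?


Large cube: 8 x 8 x 8, cut into unit cubes.
Cubes with 3 painted faces are at the corners. A cube always has 8 corners.
Count = 8
8 unit cubes


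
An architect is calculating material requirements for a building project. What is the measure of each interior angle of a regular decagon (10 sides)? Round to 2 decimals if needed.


Shape: regular decagon (10 sides)
Formula: interior angle = (n - 2) * 180 / n
(n - 2) = 8
(n - 2) * 180 = 1440
angle = 1440 / 10
angle = 144
144 degrees


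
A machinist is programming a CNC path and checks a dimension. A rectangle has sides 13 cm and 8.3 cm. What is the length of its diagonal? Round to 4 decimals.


Shape: rectangle (diagonal via Pythagoras)
Sides: 13 cm and 8.3 cm
Formula: d = sqrt(l^2 + w^2)
l^2 = 169, w^2 = 68.89
l^2 + w^2 = 237.89
d = sqrt(237.89)
d = 15.4237
15.4237 cm


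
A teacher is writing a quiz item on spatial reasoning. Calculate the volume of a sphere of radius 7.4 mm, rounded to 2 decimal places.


Shape: sphere
Radius r = 7.4 mm
Formula: V = (4/3) * pi * r^3
r^3 = 405.224
(4/3) * 405.224 = 540.298667
V = 540.298667 * pi
V = 1697.4
1697.4 mm^3


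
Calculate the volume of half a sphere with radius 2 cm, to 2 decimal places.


Shape: hemisphere (half of a sphere)
Radius r = 2 cm
Formula: V = (1/2) * (4/3) * pi * r^3 = (2/3) * pi * r^3
r^3 = 8
(2/3) * 8 = 5.333333
V = 5.333333 * pi
V = 16.76
16.76 cm^3


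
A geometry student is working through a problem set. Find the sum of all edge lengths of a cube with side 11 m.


Shape: cube
Side s = 11 m
A cube has 12 edges, all equal.
Formula: total edge length = 12 * s
Total = 12 * 11
Total = 132
132 m


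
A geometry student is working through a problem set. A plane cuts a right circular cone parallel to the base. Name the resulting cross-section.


Solid: right circular cone
Cutting plane: parallel to the base
Visualize the intersection of the plane with the solid's surface.
The boundary of the cut region is a circle.
circle


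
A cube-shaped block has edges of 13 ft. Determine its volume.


Shape: cube
Side s = 13 ft
Formula: V = s^3
V = 13 * 13 * 13
V = 169 * 13
V = 2197
2197 ft^3


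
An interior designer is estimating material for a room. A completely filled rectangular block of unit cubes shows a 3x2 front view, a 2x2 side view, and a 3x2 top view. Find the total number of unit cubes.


Orthographic views of a solid rectangular block:
Front view 3 x 2 -> length = 3, height = 2
Side view 2 x 2 -> width = 2, height = 2 (consistent)
Top view 3 x 2 -> confirms length = 3, width = 2
The block is 3 x 2 x 2.
Total unit cubes = 3 * 2 * 2 = 12
12 unit cubes


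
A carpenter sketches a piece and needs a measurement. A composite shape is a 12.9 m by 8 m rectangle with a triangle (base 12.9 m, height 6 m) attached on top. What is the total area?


Composite shape: rectangle + triangle
Rectangle area = 12.9 * 8 = 103.2
Triangle area = 0.5 * 12.9 * 6 = 38.7
Total = 103.2 + 38.7
Total = 141.9
141.9 m^2


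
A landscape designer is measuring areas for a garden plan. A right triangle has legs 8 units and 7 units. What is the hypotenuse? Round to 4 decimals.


Shape: right triangle
Legs a = 8 units, b = 7 units
Formula: c = sqrt(a^2 + b^2)
a^2 = 64, b^2 = 49
a^2 + b^2 = 113
c = sqrt(113)
c = 10.6301
10.6301 units


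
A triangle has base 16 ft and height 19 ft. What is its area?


Shape: triangle
Base b = 16 ft, Height h = 19 ft
Formula: A = (1/2) * b * h
A = 0.5 * 16 * 19
A = 0.5 * 304
A = 152
152 ft^2


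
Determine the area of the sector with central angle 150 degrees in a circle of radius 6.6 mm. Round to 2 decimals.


Shape: circular sector
Radius r = 6.6 mm, Angle = 150 degrees
Formula: A = (angle/360) * pi * r^2
r^2 = 43.56
Fraction of circle = 150/360
A = (150/360) * pi * 43.56
A = 18.15 * pi
A = 57.02
57.02 mm^2


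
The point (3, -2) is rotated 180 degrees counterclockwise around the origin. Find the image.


Transformation: rotation about the origin
Original point: (3, -2)
Rule for 180 deg: (x, y) -> (-x, -y)
Apply: (3, -2) -> (-3, 2)
(-3, 2)


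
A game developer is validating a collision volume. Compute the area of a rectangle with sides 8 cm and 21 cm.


Shape: rectangle
Length l = 8 cm, Width w = 21 cm
Formula: A = l * w
A = 8 * 21
A = 168
168 cm^2


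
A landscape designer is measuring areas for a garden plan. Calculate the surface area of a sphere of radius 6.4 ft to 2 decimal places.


Shape: sphere
Radius r = 6.4 ft
Formula: SA = 4 * pi * r^2
r^2 = 40.96
SA = 4 * pi * 40.96
SA = 163.84 * pi
SA = 514.72
514.72 ft^2


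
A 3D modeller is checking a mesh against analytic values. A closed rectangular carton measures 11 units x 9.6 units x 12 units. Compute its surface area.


Shape: rectangular prism
l = 11 units, w = 9.6 units, h = 12 units
Formula: SA = 2(lw + lh + wh)
lw = 105.6, lh = 132, wh = 115.2
lw + lh + wh = 352.8
SA = 2 * 352.8
SA = 705.6
705.6 units^2


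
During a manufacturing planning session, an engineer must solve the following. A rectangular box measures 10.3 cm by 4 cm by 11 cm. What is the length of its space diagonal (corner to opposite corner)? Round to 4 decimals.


Shape: rectangular box (space diagonal)
l = 10.3 cm, w = 4 cm, h = 11 cm
Visualize: the diagonal of the base, then a right triangle with that diagonal and the height.
Formula: d = sqrt(l^2 + w^2 + h^2)
l^2 + w^2 + h^2 = 106.09 + 16 + 121 = 243.09
d = sqrt(243.09)
d = 15.5913
15.5913 cm


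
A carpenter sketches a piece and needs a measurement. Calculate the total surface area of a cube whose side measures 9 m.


Shape: cube
Side s = 9 m
A cube has 6 square faces.
Formula: SA = 6 * s^2
s^2 = 81
SA = 6 * 81
SA = 486
486 m^2


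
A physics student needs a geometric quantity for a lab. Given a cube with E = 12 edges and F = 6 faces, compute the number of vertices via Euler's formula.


Polyhedron: cube
Euler's formula for convex polyhedra: V - E + F = 2
Given: E = 12 edges and F = 6 faces
Solve for V:
V = 2 + E - F = 2 + 12 - 6 = 8
8 vertices


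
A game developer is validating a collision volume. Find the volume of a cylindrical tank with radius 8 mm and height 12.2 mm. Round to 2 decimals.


Shape: cylinder
Radius r = 8 mm, Height h = 12.2 mm
Formula: V = pi * r^2 * h
r^2 = 64
V = pi * 64 * 12.2
V = 780.8 * pi
V = 2452.96
2452.96 mm^3


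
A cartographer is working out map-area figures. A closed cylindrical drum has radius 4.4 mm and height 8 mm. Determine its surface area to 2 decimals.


Shape: closed cylinder
Radius r = 4.4 mm, Height h = 8 mm
Formula: SA = 2*pi*r^2 + 2*pi*r*h = 2*pi*r*(r + h)
r + h = 12.4
2 * r * (r + h) = 2 * 4.4 * 12.4 = 109.12
SA = 109.12 * pi
SA = 342.81
342.81 mm^2


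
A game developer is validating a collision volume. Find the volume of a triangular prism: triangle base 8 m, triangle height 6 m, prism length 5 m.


Shape: triangular prism
Triangle base = 8 m, triangle height = 6 m, prism length L = 5 m
Formula: V = (1/2 * b * h_tri) * L
Cross-section area = 0.5 * 8 * 6 = 24
V = 24 * 5
V = 120
120 m^3


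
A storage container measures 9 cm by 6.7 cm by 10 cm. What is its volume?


Shape: rectangular prism
l = 9 cm, w = 6.7 cm, h = 10 cm
Formula: V = l * w * h
V = 9 * 6.7 * 10
V = 60.3 * 10
V = 603
603 cm^3


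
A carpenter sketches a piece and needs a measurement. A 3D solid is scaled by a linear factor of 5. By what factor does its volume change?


Linear scale factor k = 5
Rule: under a linear scaling by k, volumes scale by k^3.
k^3 = 5 * 5 * 5
k^3 = 25 * 5
k^3 = 125
Volume scales by a factor of 125.
125 (dimensionless)


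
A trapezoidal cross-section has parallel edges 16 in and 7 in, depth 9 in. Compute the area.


Shape: trapezoid
Parallel sides a = 16 in, b = 7 in; Height h = 9 in
Formula: A = (a + b) * h / 2
a + b = 16 + 7 = 23
A = 23 * 9 / 2
A = 207 / 2
A = 103.5
103.5 in^2


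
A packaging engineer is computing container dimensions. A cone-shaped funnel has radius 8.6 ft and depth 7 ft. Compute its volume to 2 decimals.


Shape: cone
Radius r = 8.6 ft, Height h = 7 ft
Formula: V = (1/3) * pi * r^2 * h
r^2 = 73.96
pi * r^2 * h = pi * 73.96 * 7 = 517.72 * pi
V = 517.72 * pi / 3
V = 542.16
542.16 ft^3


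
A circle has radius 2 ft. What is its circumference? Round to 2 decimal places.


Shape: circle
Radius r = 2 ft
Formula: C = 2 * pi * r
C = 2 * pi * 2
C = 4 * pi
C = 12.57
12.57 ft


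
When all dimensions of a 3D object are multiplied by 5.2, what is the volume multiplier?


Linear scale factor k = 5.2
Rule: under a linear scaling by k, volumes scale by k^3.
k^3 = 5.2 * 5.2 * 5.2
k^3 = 27.04 * 5.2
k^3 = 140.608
Volume scales by a factor of 140.608.
140.608 (dimensionless)


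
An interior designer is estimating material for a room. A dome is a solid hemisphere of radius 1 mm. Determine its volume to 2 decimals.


Shape: hemisphere (half of a sphere)
Radius r = 1 mm
Formula: V = (1/2) * (4/3) * pi * r^3 = (2/3) * pi * r^3
r^3 = 1
(2/3) * 1 = 0.666667
V = 0.666667 * pi
V = 2.09
2.09 mm^3


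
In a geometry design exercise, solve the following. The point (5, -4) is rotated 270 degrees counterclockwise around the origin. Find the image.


Transformation: rotation about the origin
Original point: (5, -4)
Rule for 270 deg counterclockwise: (x, y) -> (y, -x)
Apply: (5, -4) -> (-4, -5)
(-4, -5)


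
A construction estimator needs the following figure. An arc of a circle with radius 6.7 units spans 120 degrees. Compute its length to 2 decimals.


Shape: circular arc
Radius r = 6.7 units, Angle = 120 degrees
Formula: L = (angle/360) * 2 * pi * r
2 * pi * r = 13.4 * pi
L = (120/360) * 13.4 * pi
L = 4.466667 * pi
L = 14.03
14.03 units


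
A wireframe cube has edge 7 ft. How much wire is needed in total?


Shape: cube
Side s = 7 ft
A cube has 12 edges, all equal.
Formula: total edge length = 12 * s
Total = 12 * 7
Total = 84
84 ft


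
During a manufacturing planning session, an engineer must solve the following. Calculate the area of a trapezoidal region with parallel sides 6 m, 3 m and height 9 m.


Shape: trapezoid
Parallel sides a = 6 m, b = 3 m; Height h = 9 m
Formula: A = (a + b) * h / 2
a + b = 6 + 3 = 9
A = 9 * 9 / 2
A = 81 / 2
A = 40.5
40.5 m^2


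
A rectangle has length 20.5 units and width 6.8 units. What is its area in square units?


Shape: rectangle
Length l = 20.5 units, Width w = 6.8 units
Formula: A = l * w
A = 20.5 * 6.8
A = 139.4
139.4 units^2


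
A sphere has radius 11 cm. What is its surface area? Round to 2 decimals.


Shape: sphere
Radius r = 11 cm
Formula: SA = 4 * pi * r^2
r^2 = 121
SA = 4 * pi * 121
SA = 484 * pi
SA = 1520.53
1520.53 cm^2


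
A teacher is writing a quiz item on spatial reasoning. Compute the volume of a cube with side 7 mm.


Shape: cube
Side s = 7 mm
Formula: V = s^3
V = 7 * 7 * 7
V = 49 * 7
V = 343
343 mm^3


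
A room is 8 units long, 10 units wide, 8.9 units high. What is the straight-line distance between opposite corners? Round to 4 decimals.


Shape: rectangular box (space diagonal)
l = 8 units, w = 10 units, h = 8.9 units
Visualize: the diagonal of the base, then a right triangle with that diagonal and the height.
Formula: d = sqrt(l^2 + w^2 + h^2)
l^2 + w^2 + h^2 = 64 + 100 + 79.21 = 243.21
d = sqrt(243.21)
d = 15.5952
15.5952 units


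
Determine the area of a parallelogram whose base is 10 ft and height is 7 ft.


Shape: parallelogram
Base b = 10 ft, Height h = 7 ft
Formula: A = b * h
A = 10 * 7
A = 70
70 ft^2


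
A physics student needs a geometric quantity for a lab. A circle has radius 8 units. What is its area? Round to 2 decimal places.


Shape: circle
Radius r = 8 units
Formula: A = pi * r^2
r^2 = 8^2 = 64
A = pi * 64
A = 201.06
201.06 units^2


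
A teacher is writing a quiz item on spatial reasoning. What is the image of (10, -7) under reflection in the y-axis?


Transformation: reflection
Original point: (10, -7)
Rule for reflection over the y-axis: (x, y) -> (-x, y)
Apply: (10, -7) -> (-10, -7)
(-10, -7)


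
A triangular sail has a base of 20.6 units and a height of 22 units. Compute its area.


Shape: triangle
Base b = 20.6 units, Height h = 22 units
Formula: A = (1/2) * b * h
A = 0.5 * 20.6 * 22
A = 0.5 * 453.2
A = 226.6
226.6 units^2


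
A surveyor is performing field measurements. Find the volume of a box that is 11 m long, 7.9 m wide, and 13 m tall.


Shape: rectangular prism
l = 11 m, w = 7.9 m, h = 13 m
Formula: V = l * w * h
V = 11 * 7.9 * 13
V = 86.9 * 13
V = 1129.7
1129.7 m^3


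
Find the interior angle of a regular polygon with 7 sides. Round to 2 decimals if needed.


Shape: regular heptagon (7 sides)
Formula: interior angle = (n - 2) * 180 / n
(n - 2) = 5
(n - 2) * 180 = 900
angle = 900 / 7
angle = 128.57
128.57 degrees


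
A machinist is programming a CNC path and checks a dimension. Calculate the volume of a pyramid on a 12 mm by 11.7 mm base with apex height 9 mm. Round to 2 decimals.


Shape: rectangular pyramid
Base: 12 mm x 11.7 mm, Height h = 9 mm
Formula: V = (1/3) * base_area * h
base_area = 12 * 11.7 = 140.4
base_area * h = 140.4 * 9 = 1263.6
V = 1263.6 / 3
V = 421.2
421.2 mm^3


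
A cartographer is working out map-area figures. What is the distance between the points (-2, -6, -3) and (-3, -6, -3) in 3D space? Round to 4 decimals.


3D distance between two points
P1 = (-2, -6, -3), P2 = (-3, -6, -3)
Formula: d = sqrt((x2-x1)^2 + (y2-y1)^2 + (z2-z1)^2)
dx = -3 - -2 = -1
dy = -6 - -6 = 0
dz = -3 - -3 = 0
dx^2 + dy^2 + dz^2 = 1 + 0 + 0 = 1
d = sqrt(1)
d = 1.0
1 units


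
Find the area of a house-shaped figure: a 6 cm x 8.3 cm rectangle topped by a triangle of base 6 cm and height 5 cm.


Composite shape: rectangle + triangle
Rectangle area = 6 * 8.3 = 49.8
Triangle area = 0.5 * 6 * 5 = 15
Total = 49.8 + 15
Total = 64.8
64.8 cm^2


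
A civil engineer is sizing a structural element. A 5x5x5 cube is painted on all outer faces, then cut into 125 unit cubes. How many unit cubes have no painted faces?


Large cube: 5 x 5 x 5, cut into unit cubes.
n = 5, so n - 2 = 3
Unpainted cubes form the interior (n - 2)^3 block.
(n - 2)^3 = 3^3 = 27
27 unit cubes


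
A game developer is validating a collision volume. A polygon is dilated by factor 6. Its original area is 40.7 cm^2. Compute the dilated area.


Linear scale factor k = 6
Original area = 40.7 cm^2
Rule: under a linear scaling by k, areas scale by k^2.
k^2 = 6^2 = 36
New area = 40.7 * 36
New area = 1465.2
1465.2 cm^2


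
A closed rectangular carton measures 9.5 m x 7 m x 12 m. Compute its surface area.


Shape: rectangular prism
l = 9.5 m, w = 7 m, h = 12 m
Formula: SA = 2(lw + lh + wh)
lw = 66.5, lh = 114, wh = 84
lw + lh + wh = 264.5
SA = 2 * 264.5
SA = 529
529 m^2


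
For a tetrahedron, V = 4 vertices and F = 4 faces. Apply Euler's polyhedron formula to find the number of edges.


Polyhedron: tetrahedron
Euler's formula for convex polyhedra: V - E + F = 2
Given: V = 4 vertices and F = 4 faces
Solve for E:
E = V + F - 2 = 4 + 4 - 2 = 6
6 edges


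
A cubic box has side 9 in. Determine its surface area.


Shape: cube
Side s = 9 in
A cube has 6 square faces.
Formula: SA = 6 * s^2
s^2 = 81
SA = 6 * 81
SA = 486
486 in^2


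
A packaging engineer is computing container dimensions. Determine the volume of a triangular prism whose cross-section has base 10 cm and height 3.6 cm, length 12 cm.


Shape: triangular prism
Triangle base = 10 cm, triangle height = 3.6 cm, prism length L = 12 cm
Formula: V = (1/2 * b * h_tri) * L
Cross-section area = 0.5 * 10 * 3.6 = 18
V = 18 * 12
V = 216
216 cm^3


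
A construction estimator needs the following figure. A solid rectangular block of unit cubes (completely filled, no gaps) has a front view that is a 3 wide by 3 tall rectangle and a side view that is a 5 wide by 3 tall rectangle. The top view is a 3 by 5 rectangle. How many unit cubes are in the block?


Orthographic views of a solid rectangular block:
Front view 3 x 3 -> length = 3, height = 3
Side view 5 x 3 -> width = 5, height = 3 (consistent)
Top view 3 x 5 -> confirms length = 3, width = 5
The block is 3 x 5 x 3.
Total unit cubes = 3 * 5 * 3 = 45
45 unit cubes


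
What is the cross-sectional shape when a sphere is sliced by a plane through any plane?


Solid: sphere
Cutting plane: through any plane
Visualize the intersection of the plane with the solid's surface.
The boundary of the cut region is a circle.
circle
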